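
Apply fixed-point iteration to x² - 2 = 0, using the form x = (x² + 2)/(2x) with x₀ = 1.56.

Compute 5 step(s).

Equation: x² - 2 = 0
Fixed-point form: x = (x² + 2)/(2x)
x₀ = 1.56

x_1 = g(1.560000) = 1.421026
x_2 = g(1.421026) = 1.414230
x_3 = g(1.414230) = 1.414214
x_4 = g(1.414214) = 1.414214
x_5 = g(1.414214) = 1.414214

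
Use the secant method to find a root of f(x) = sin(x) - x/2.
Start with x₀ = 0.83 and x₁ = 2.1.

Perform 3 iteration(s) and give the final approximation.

f(x) = sin(x) - x/2
x₀ = 0.83, x₁ = 2.1

Secant formula: x_{n+1} = x_n - f(x_n)(x_n - x_{n-1})/(f(x_n) - f(x_{n-1}))

Iteration 1:
  f(0.830000) = 0.322931
  f(2.100000) = -0.186791
  x_2 = 2.100000 - (-0.186791)×(2.100000 - 0.830000)/(-0.186791 - 0.322931)
       = 1.634601
Iteration 2:
  f(2.100000) = -0.186791
  f(1.634601) = 0.180665
  x_3 = 1.634601 - 0.180665×(1.634601 - 2.100000)/(0.180665 - (-0.186791))
       = 1.863421
Iteration 3:
  f(1.634601) = 0.180665
  f(1.863421) = 0.025779
  x_4 = 1.863421 - 0.025779×(1.863421 - 1.634601)/(0.025779 - 0.180665)
       = 1.901506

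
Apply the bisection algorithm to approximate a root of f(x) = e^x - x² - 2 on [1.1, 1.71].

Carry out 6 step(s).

f(x) = e^x - x² - 2
Initial interval: [1.1, 1.71]

Iteration 1:
  c_1 = (1.100000 + 1.710000)/2 = 1.405000
  f(c_1) = f(1.405000) = 0.101502
  f(a) × f(c) < 0, new interval: [1.100000, 1.405000]
Iteration 2:
  c_2 = (1.100000 + 1.405000)/2 = 1.252500
  f(c_2) = f(1.252500) = -0.069677
  f(a) × f(c) ≥ 0, new interval: [1.252500, 1.405000]
Iteration 3:
  c_3 = (1.252500 + 1.405000)/2 = 1.328750
  f(c_3) = f(1.328750) = 0.010743
  f(a) × f(c) < 0, new interval: [1.252500, 1.328750]
Iteration 4:
  c_4 = (1.252500 + 1.328750)/2 = 1.290625
  f(c_4) = f(1.290625) = -0.030655
  f(a) × f(c) ≥ 0, new interval: [1.290625, 1.328750]
Iteration 5:
  c_5 = (1.290625 + 1.328750)/2 = 1.309687
  f(c_5) = f(1.309687) = -0.010266
  f(a) × f(c) ≥ 0, new interval: [1.309687, 1.328750]
Iteration 6:
  c_6 = (1.309687 + 1.328750)/2 = 1.319219
  f(c_6) = f(1.319219) = 0.000160
  f(a) × f(c) < 0, new interval: [1.309687, 1.319219]

After 6 iteration(s), the approximation is c_6 = 1.319219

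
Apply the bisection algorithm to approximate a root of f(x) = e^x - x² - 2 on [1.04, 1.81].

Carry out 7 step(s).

f(x) = e^x - x² - 2
Initial interval: [1.04, 1.81]

Iteration 1:
  c_1 = (1.040000 + 1.810000)/2 = 1.425000
  f(c_1) = f(1.425000) = 0.127233
  f(a) × f(c) < 0, new interval: [1.040000, 1.425000]
Iteration 2:
  c_2 = (1.040000 + 1.425000)/2 = 1.232500
  f(c_2) = f(1.232500) = -0.089263
  f(a) × f(c) ≥ 0, new interval: [1.232500, 1.425000]
Iteration 3:
  c_3 = (1.232500 + 1.425000)/2 = 1.328750
  f(c_3) = f(1.328750) = 0.010743
  f(a) × f(c) < 0, new interval: [1.232500, 1.328750]
Iteration 4:
  c_4 = (1.232500 + 1.328750)/2 = 1.280625
  f(c_4) = f(1.280625) = -0.041112
  f(a) × f(c) ≥ 0, new interval: [1.280625, 1.328750]
Iteration 5:
  c_5 = (1.280625 + 1.328750)/2 = 1.304688
  f(c_5) = f(1.304688) = -0.015673
  f(a) × f(c) ≥ 0, new interval: [1.304688, 1.328750]
Iteration 6:
  c_6 = (1.304688 + 1.328750)/2 = 1.316719
  f(c_6) = f(1.316719) = -0.002590
  f(a) × f(c) ≥ 0, new interval: [1.316719, 1.328750]
Iteration 7:
  c_7 = (1.316719 + 1.328750)/2 = 1.322734
  f(c_7) = f(1.322734) = 0.004045
  f(a) × f(c) < 0, new interval: [1.316719, 1.322734]

After 7 iteration(s), the approximation is c_7 = 1.322734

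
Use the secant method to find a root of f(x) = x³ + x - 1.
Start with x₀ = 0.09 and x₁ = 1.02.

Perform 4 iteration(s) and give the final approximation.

f(x) = x³ + x - 1
x₀ = 0.09, x₁ = 1.02

Secant formula: x_{n+1} = x_n - f(x_n)(x_n - x_{n-1})/(f(x_n) - f(x_{n-1}))

Iteration 1:
  f(0.090000) = -0.909271
  f(1.020000) = 1.081208
  x_2 = 1.020000 - 1.081208×(1.020000 - 0.090000)/(1.081208 - (-0.909271))
       = 0.514833
Iteration 2:
  f(1.020000) = 1.081208
  f(0.514833) = -0.348708
  x_3 = 0.514833 - (-0.348708)×(0.514833 - 1.020000)/(-0.348708 - 1.081208)
       = 0.638026
Iteration 3:
  f(0.514833) = -0.348708
  f(0.638026) = -0.102247
  x_4 = 0.638026 - (-0.102247)×(0.638026 - 0.514833)/(-0.102247 - (-0.348708))
       = 0.689134
Iteration 4:
  f(0.638026) = -0.102247
  f(0.689134) = 0.016409
  x_5 = 0.689134 - 0.016409×(0.689134 - 0.638026)/(0.016409 - (-0.102247))
       = 0.682067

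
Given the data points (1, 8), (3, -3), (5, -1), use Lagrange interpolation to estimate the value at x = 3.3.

Lagrange interpolation formula:
P(x) = Σ yᵢ × Lᵢ(x)
where Lᵢ(x) = Π_{j≠i} (x - xⱼ)/(xᵢ - xⱼ)

L_0(3.3) = (3.3 - 3)/(1 - 3) × (3.3 - 5)/(1 - 5) = -0.063750
L_1(3.3) = (3.3 - 1)/(3 - 1) × (3.3 - 5)/(3 - 5) = 0.977500
L_2(3.3) = (3.3 - 1)/(5 - 1) × (3.3 - 3)/(5 - 3) = 0.086250

P(3.3) = 8×L_0(3.3) + (-3)×L_1(3.3) + (-1)×L_2(3.3)
P(3.3) = -3.528750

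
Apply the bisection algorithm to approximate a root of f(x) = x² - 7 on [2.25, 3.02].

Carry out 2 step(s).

f(x) = x² - 7
Initial interval: [2.25, 3.02]

Iteration 1:
  c_1 = (2.250000 + 3.020000)/2 = 2.635000
  f(c_1) = f(2.635000) = -0.056775
  f(a) × f(c) ≥ 0, new interval: [2.635000, 3.020000]
Iteration 2:
  c_2 = (2.635000 + 3.020000)/2 = 2.827500
  f(c_2) = f(2.827500) = 0.994756
  f(a) × f(c) < 0, new interval: [2.635000, 2.827500]

After 2 iteration(s), the approximation is c_2 = 2.827500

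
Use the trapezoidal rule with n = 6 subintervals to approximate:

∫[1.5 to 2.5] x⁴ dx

f(x) = x⁴
a = 1.5, b = 2.5, n = 6
h = (b - a)/n = 0.166667

Trapezoidal rule: (h/2)[f(x₀) + 2f(x₁) + 2f(x₂) + ... + f(xₙ)]

x_0 = 1.5000, f(x_0) = 5.062500, coefficient = 1
x_1 = 1.6667, f(x_1) = 7.716049, coefficient = 2
x_2 = 1.8333, f(x_2) = 11.297068, coefficient = 2
x_3 = 2.0000, f(x_3) = 16.000000, coefficient = 2
x_4 = 2.1667, f(x_4) = 22.037809, coefficient = 2
x_5 = 2.3333, f(x_5) = 29.641975, coefficient = 2
x_6 = 2.5000, f(x_6) = 39.062500, coefficient = 1

I ≈ (0.166667/2) × 217.510802 = 18.125900
Exact value: 18.012500
Error: 0.113400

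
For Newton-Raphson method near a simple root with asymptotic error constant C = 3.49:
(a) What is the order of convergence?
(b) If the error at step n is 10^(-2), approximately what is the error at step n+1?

(a) Newton-Raphson has quadratic (order 2) convergence near simple roots.
    This means |e_{n+1}| ≈ C|e_n|².

(b) With |e_n| = 10^(-2) and C = 3.49:
    |e_{n+1}| ≈ 3.49 × (10^(-2))² = 3.49 × 10^(-4)

(a) 2 (quadratic); (b) |e_{n+1}| ≈ 3.490e-04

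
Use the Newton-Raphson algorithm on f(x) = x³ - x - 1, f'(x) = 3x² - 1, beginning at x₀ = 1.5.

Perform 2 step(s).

f(x) = x³ - x - 1
f'(x) = 3x² - 1
x₀ = 1.5

Newton-Raphson formula: x_{n+1} = x_n - f(x_n)/f'(x_n)

Iteration 1:
  f(1.500000) = 0.875000
  f'(1.500000) = 5.750000
  x_1 = 1.500000 - 0.875000/5.750000 = 1.347826
Iteration 2:
  f(1.347826) = 0.100682
  f'(1.347826) = 4.449905
  x_2 = 1.347826 - 0.100682/4.449905 = 1.325200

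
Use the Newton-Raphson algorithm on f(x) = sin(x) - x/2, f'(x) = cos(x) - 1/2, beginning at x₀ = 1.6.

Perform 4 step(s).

f(x) = sin(x) - x/2
f'(x) = cos(x) - 1/2
x₀ = 1.6

Newton-Raphson formula: x_{n+1} = x_n - f(x_n)/f'(x_n)

Iteration 1:
  f(1.600000) = 0.199574
  f'(1.600000) = -0.529200
  x_1 = 1.600000 - 0.199574/(-0.529200) = 1.977124
Iteration 2:
  f(1.977124) = -0.069983
  f'(1.977124) = -0.895238
  x_2 = 1.977124 - (-0.069983)/(-0.895238) = 1.898951
Iteration 3:
  f(1.898951) = -0.002837
  f'(1.898951) = -0.822297
  x_3 = 1.898951 - (-0.002837)/(-0.822297) = 1.895501
Iteration 4:
  f(1.895501) = -0.000006
  f'(1.895501) = -0.819029
  x_4 = 1.895501 - (-0.000006)/(-0.819029) = 1.895494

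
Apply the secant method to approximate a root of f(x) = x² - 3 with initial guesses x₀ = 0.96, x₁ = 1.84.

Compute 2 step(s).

f(x) = x² - 3
x₀ = 0.96, x₁ = 1.84

Secant formula: x_{n+1} = x_n - f(x_n)(x_n - x_{n-1})/(f(x_n) - f(x_{n-1}))

Iteration 1:
  f(0.960000) = -2.078400
  f(1.840000) = 0.385600
  x_2 = 1.840000 - 0.385600×(1.840000 - 0.960000)/(0.385600 - (-2.078400))
       = 1.702286
Iteration 2:
  f(1.840000) = 0.385600
  f(1.702286) = -0.102223
  x_3 = 1.702286 - (-0.102223)×(1.702286 - 1.840000)/(-0.102223 - 0.385600)
       = 1.731144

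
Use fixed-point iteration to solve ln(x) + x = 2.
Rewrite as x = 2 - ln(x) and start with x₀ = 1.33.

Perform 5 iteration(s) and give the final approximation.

Equation: ln(x) + x = 2
Fixed-point form: x = 2 - ln(x)
x₀ = 1.33

x_1 = g(1.330000) = 1.714821
x_2 = g(1.714821) = 1.460691
x_3 = g(1.460691) = 1.621090
x_4 = g(1.621090) = 1.516901
x_5 = g(1.516901) = 1.583330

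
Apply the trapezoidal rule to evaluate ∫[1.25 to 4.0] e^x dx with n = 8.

f(x) = e^x
a = 1.25, b = 4.0, n = 8
h = (b - a)/n = 0.343750

Trapezoidal rule: (h/2)[f(x₀) + 2f(x₁) + 2f(x₂) + ... + f(xₙ)]

x_0 = 1.2500, f(x_0) = 3.490343, coefficient = 1
x_1 = 1.5938, f(x_1) = 4.922173, coefficient = 2
x_2 = 1.9375, f(x_2) = 6.941376, coefficient = 2
x_3 = 2.2812, f(x_3) = 9.788909, coefficient = 2
x_4 = 2.6250, f(x_4) = 13.804574, coefficient = 2
x_5 = 2.9688, f(x_5) = 19.467570, coefficient = 2
x_6 = 3.3125, f(x_6) = 27.453674, coefficient = 2
x_7 = 3.6562, f(x_7) = 38.715886, coefficient = 2
x_8 = 4.0000, f(x_8) = 54.598150, coefficient = 1

I ≈ (0.343750/2) × 300.276815 = 51.610078
Exact value: 51.107807
Error: 0.502271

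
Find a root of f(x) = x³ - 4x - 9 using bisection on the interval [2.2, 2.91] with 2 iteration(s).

f(x) = x³ - 4x - 9
Initial interval: [2.2, 2.91]

Iteration 1:
  c_1 = (2.200000 + 2.910000)/2 = 2.555000
  f(c_1) = f(2.555000) = -2.540896
  f(a) × f(c) ≥ 0, new interval: [2.555000, 2.910000]
Iteration 2:
  c_2 = (2.555000 + 2.910000)/2 = 2.732500
  f(c_2) = f(2.732500) = 0.472365
  f(a) × f(c) < 0, new interval: [2.555000, 2.732500]

After 2 iteration(s), the approximation is c_2 = 2.732500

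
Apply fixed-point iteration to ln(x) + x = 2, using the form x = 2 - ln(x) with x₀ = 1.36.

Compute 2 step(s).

Equation: ln(x) + x = 2
Fixed-point form: x = 2 - ln(x)
x₀ = 1.36

x_1 = g(1.360000) = 1.692515
x_2 = g(1.692515) = 1.473784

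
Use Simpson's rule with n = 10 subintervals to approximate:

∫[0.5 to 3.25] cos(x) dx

f(x) = cos(x)
a = 0.5, b = 3.25, n = 10
h = (b - a)/n = 0.275000

Simpson's rule: (h/3)[f(x₀) + 4f(x₁) + 2f(x₂) + ... + f(xₙ)]

x_0 = 0.5000, f(x_0) = 0.877583, coefficient = 1
x_1 = 0.7750, f(x_1) = 0.714421, coefficient = 4
x_2 = 1.0500, f(x_2) = 0.497571, coefficient = 2
x_3 = 1.3250, f(x_3) = 0.243329, coefficient = 4
x_4 = 1.6000, f(x_4) = -0.029200, coefficient = 2
x_5 = 1.8750, f(x_5) = -0.299534, coefficient = 4
x_6 = 2.1500, f(x_6) = -0.547358, coefficient = 2
x_7 = 2.4250, f(x_7) = -0.754048, coefficient = 4
x_8 = 2.7000, f(x_8) = -0.904072, coefficient = 2
x_9 = 2.9750, f(x_9) = -0.986156, coefficient = 4
x_10 = 3.2500, f(x_10) = -0.994130, coefficient = 1

I ≈ (0.275000/3) × -6.410613 = -0.587640
Exact value: -0.587621
Error: 0.000019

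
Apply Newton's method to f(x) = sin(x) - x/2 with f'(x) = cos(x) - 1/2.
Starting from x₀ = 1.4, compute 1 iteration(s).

f(x) = sin(x) - x/2
f'(x) = cos(x) - 1/2
x₀ = 1.4

Newton-Raphson formula: x_{n+1} = x_n - f(x_n)/f'(x_n)

Iteration 1:
  f(1.400000) = 0.285450
  f'(1.400000) = -0.330033
  x_1 = 1.400000 - 0.285450/(-0.330033) = 2.264913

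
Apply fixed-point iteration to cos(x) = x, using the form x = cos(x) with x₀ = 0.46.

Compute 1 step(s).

Equation: cos(x) = x
Fixed-point form: x = cos(x)
x₀ = 0.46

x_1 = g(0.460000) = 0.896052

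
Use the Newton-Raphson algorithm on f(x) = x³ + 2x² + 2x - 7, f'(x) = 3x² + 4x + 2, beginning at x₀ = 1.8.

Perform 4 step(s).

f(x) = x³ + 2x² + 2x - 7
f'(x) = 3x² + 4x + 2
x₀ = 1.8

Newton-Raphson formula: x_{n+1} = x_n - f(x_n)/f'(x_n)

Iteration 1:
  f(1.800000) = 8.912000
  f'(1.800000) = 18.920000
  x_1 = 1.800000 - 8.912000/18.920000 = 1.328964
Iteration 2:
  f(1.328964) = 1.537363
  f'(1.328964) = 12.614293
  x_2 = 1.328964 - 1.537363/12.614293 = 1.207089
Iteration 3:
  f(1.207089) = 0.087116
  f'(1.207089) = 11.199552
  x_3 = 1.207089 - 0.087116/11.199552 = 1.199311
Iteration 4:
  f(1.199311) = 0.000340
  f'(1.199311) = 11.112283
  x_4 = 1.199311 - 0.000340/11.112283 = 1.199280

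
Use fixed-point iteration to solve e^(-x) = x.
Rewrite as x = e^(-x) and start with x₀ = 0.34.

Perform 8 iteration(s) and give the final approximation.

Equation: e^(-x) = x
Fixed-point form: x = e^(-x)
x₀ = 0.34

x_1 = g(0.340000) = 0.711770
x_2 = g(0.711770) = 0.490775
x_3 = g(0.490775) = 0.612152
x_4 = g(0.612152) = 0.542183
x_5 = g(0.542183) = 0.581478
x_6 = g(0.581478) = 0.559072
x_7 = g(0.559072) = 0.571740
x_8 = g(0.571740) = 0.564543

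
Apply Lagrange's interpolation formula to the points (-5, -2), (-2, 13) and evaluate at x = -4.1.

Lagrange interpolation formula:
P(x) = Σ yᵢ × Lᵢ(x)
where Lᵢ(x) = Π_{j≠i} (x - xⱼ)/(xᵢ - xⱼ)

L_0(-4.1) = (-4.1 - (-2))/(-5 - (-2)) = 0.700000
L_1(-4.1) = (-4.1 - (-5))/(-2 - (-5)) = 0.300000

P(-4.1) = (-2)×L_0(-4.1) + 13×L_1(-4.1)
P(-4.1) = 2.500000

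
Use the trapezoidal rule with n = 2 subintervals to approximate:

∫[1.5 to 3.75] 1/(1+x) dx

f(x) = 1/(1+x)
a = 1.5, b = 3.75, n = 2
h = (b - a)/n = 1.125000

Trapezoidal rule: (h/2)[f(x₀) + 2f(x₁) + 2f(x₂) + ... + f(xₙ)]

x_0 = 1.5000, f(x_0) = 0.400000, coefficient = 1
x_1 = 2.6250, f(x_1) = 0.275862, coefficient = 2
x_2 = 3.7500, f(x_2) = 0.210526, coefficient = 1

I ≈ (1.125000/2) × 1.162250 = 0.653766
Exact value: 0.641854
Error: 0.011912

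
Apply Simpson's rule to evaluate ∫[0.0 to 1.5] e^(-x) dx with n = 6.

f(x) = e^(-x)
a = 0.0, b = 1.5, n = 6
h = (b - a)/n = 0.250000

Simpson's rule: (h/3)[f(x₀) + 4f(x₁) + 2f(x₂) + ... + f(xₙ)]

x_0 = 0.0000, f(x_0) = 1.000000, coefficient = 1
x_1 = 0.2500, f(x_1) = 0.778801, coefficient = 4
x_2 = 0.5000, f(x_2) = 0.606531, coefficient = 2
x_3 = 0.7500, f(x_3) = 0.472367, coefficient = 4
x_4 = 1.0000, f(x_4) = 0.367879, coefficient = 2
x_5 = 1.2500, f(x_5) = 0.286505, coefficient = 4
x_6 = 1.5000, f(x_6) = 0.223130, coefficient = 1

I ≈ (0.250000/3) × 9.322639 = 0.776887
Exact value: 0.776870
Error: 0.000017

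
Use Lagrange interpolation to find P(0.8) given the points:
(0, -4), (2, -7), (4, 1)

Lagrange interpolation formula:
P(x) = Σ yᵢ × Lᵢ(x)
where Lᵢ(x) = Π_{j≠i} (x - xⱼ)/(xᵢ - xⱼ)

L_0(0.8) = (0.8 - 2)/(0 - 2) × (0.8 - 4)/(0 - 4) = 0.480000
L_1(0.8) = (0.8 - 0)/(2 - 0) × (0.8 - 4)/(2 - 4) = 0.640000
L_2(0.8) = (0.8 - 0)/(4 - 0) × (0.8 - 2)/(4 - 2) = -0.120000

P(0.8) = (-4)×L_0(0.8) + (-7)×L_1(0.8) + 1×L_2(0.8)
P(0.8) = -6.520000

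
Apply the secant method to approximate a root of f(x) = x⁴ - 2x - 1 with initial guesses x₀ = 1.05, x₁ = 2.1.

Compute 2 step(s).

f(x) = x⁴ - 2x - 1
x₀ = 1.05, x₁ = 2.1

Secant formula: x_{n+1} = x_n - f(x_n)(x_n - x_{n-1})/(f(x_n) - f(x_{n-1}))

Iteration 1:
  f(1.050000) = -1.884494
  f(2.100000) = 14.248100
  x_2 = 2.100000 - 14.248100×(2.100000 - 1.050000)/(14.248100 - (-1.884494))
       = 1.172653
Iteration 2:
  f(2.100000) = 14.248100
  f(1.172653) = -1.454363
  x_3 = 1.172653 - (-1.454363)×(1.172653 - 2.100000)/(-1.454363 - 14.248100)
       = 1.258544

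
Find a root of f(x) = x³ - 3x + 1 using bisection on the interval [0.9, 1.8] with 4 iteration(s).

f(x) = x³ - 3x + 1
Initial interval: [0.9, 1.8]

Iteration 1:
  c_1 = (0.900000 + 1.800000)/2 = 1.350000
  f(c_1) = f(1.350000) = -0.589625
  f(a) × f(c) ≥ 0, new interval: [1.350000, 1.800000]
Iteration 2:
  c_2 = (1.350000 + 1.800000)/2 = 1.575000
  f(c_2) = f(1.575000) = 0.181984
  f(a) × f(c) < 0, new interval: [1.350000, 1.575000]
Iteration 3:
  c_3 = (1.350000 + 1.575000)/2 = 1.462500
  f(c_3) = f(1.462500) = -0.259350
  f(a) × f(c) ≥ 0, new interval: [1.462500, 1.575000]
Iteration 4:
  c_4 = (1.462500 + 1.575000)/2 = 1.518750
  f(c_4) = f(1.518750) = -0.053099
  f(a) × f(c) ≥ 0, new interval: [1.518750, 1.575000]

After 4 iteration(s), the approximation is c_4 = 1.518750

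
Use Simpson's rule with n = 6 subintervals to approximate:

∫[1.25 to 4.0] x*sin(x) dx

f(x) = x*sin(x)
a = 1.25, b = 4.0, n = 6
h = (b - a)/n = 0.458333

Simpson's rule: (h/3)[f(x₀) + 4f(x₁) + 2f(x₂) + ... + f(xₙ)]

x_0 = 1.2500, f(x_0) = 1.186231, coefficient = 1
x_1 = 1.7083, f(x_1) = 1.692201, coefficient = 4
x_2 = 2.1667, f(x_2) = 1.793264, coefficient = 2
x_3 = 2.6250, f(x_3) = 1.296541, coefficient = 4
x_4 = 3.0833, f(x_4) = 0.179531, coefficient = 2
x_5 = 3.5417, f(x_5) = -1.379431, coefficient = 4
x_6 = 4.0000, f(x_6) = -3.027210, coefficient = 1

I ≈ (0.458333/3) × 8.541853 = 1.305005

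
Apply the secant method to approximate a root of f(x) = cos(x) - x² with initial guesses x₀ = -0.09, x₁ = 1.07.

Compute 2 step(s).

f(x) = cos(x) - x²
x₀ = -0.09, x₁ = 1.07

Secant formula: x_{n+1} = x_n - f(x_n)(x_n - x_{n-1})/(f(x_n) - f(x_{n-1}))

Iteration 1:
  f(-0.090000) = 0.987853
  f(1.070000) = -0.664776
  x_2 = 1.070000 - (-0.664776)×(1.070000 - (-0.090000))/(-0.664776 - 0.987853)
       = 0.603386
Iteration 2:
  f(1.070000) = -0.664776
  f(0.603386) = 0.459345
  x_3 = 0.603386 - 0.459345×(0.603386 - 1.070000)/(0.459345 - (-0.664776))
       = 0.794056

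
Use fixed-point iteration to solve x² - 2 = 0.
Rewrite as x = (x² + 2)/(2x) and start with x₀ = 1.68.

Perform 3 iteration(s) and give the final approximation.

Equation: x² - 2 = 0
Fixed-point form: x = (x² + 2)/(2x)
x₀ = 1.68

x_1 = g(1.680000) = 1.435238
x_2 = g(1.435238) = 1.414368
x_3 = g(1.414368) = 1.414214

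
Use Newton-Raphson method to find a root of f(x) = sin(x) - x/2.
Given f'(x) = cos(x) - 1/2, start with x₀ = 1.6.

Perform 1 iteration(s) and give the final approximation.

f(x) = sin(x) - x/2
f'(x) = cos(x) - 1/2
x₀ = 1.6

Newton-Raphson formula: x_{n+1} = x_n - f(x_n)/f'(x_n)

Iteration 1:
  f(1.600000) = 0.199574
  f'(1.600000) = -0.529200
  x_1 = 1.600000 - 0.199574/(-0.529200) = 1.977124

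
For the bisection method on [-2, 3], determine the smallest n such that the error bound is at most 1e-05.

We need (b-a)/2^n ≤ 1e-05
(3 - (-2))/2^n ≤ 1e-05
5/2^n ≤ 1e-05
2^n ≥ 500000
n ≥ log₂(500000) = 18.93
n ≥ 19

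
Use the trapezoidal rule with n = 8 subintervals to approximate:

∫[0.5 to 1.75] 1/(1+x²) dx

f(x) = 1/(1+x²)
a = 0.5, b = 1.75, n = 8
h = (b - a)/n = 0.156250

Trapezoidal rule: (h/2)[f(x₀) + 2f(x₁) + 2f(x₂) + ... + f(xₙ)]

x_0 = 0.5000, f(x_0) = 0.800000, coefficient = 1
x_1 = 0.6562, f(x_1) = 0.698976, coefficient = 2
x_2 = 0.8125, f(x_2) = 0.602353, coefficient = 2
x_3 = 0.9688, f(x_3) = 0.515869, coefficient = 2
x_4 = 1.1250, f(x_4) = 0.441379, coefficient = 2
x_5 = 1.2812, f(x_5) = 0.378558, coefficient = 2
x_6 = 1.4375, f(x_6) = 0.326115, coefficient = 2
x_7 = 1.5938, f(x_7) = 0.282483, coefficient = 2
x_8 = 1.7500, f(x_8) = 0.246154, coefficient = 1

I ≈ (0.156250/2) × 7.537620 = 0.588877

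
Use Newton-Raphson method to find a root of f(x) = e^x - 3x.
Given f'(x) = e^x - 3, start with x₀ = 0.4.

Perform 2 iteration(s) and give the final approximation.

f(x) = e^x - 3x
f'(x) = e^x - 3
x₀ = 0.4

Newton-Raphson formula: x_{n+1} = x_n - f(x_n)/f'(x_n)

Iteration 1:
  f(0.400000) = 0.291825
  f'(0.400000) = -1.508175
  x_1 = 0.400000 - 0.291825/(-1.508175) = 0.593495
Iteration 2:
  f(0.593495) = 0.029819
  f'(0.593495) = -1.189695
  x_2 = 0.593495 - 0.029819/(-1.189695) = 0.618560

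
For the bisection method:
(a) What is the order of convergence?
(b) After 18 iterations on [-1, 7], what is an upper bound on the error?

(a) Bisection has linear (order 1) convergence; the error is halved each step.

(b) Error bound = (b-a)/2^n = (7 - (-1))/2^{18}
    = 8/2^{18}

(a) 1 (linear); (b) error ≤ 3.05e-05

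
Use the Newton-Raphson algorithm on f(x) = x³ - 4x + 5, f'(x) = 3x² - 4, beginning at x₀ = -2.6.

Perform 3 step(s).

f(x) = x³ - 4x + 5
f'(x) = 3x² - 4
x₀ = -2.6

Newton-Raphson formula: x_{n+1} = x_n - f(x_n)/f'(x_n)

Iteration 1:
  f(-2.600000) = -2.176000
  f'(-2.600000) = 16.280000
  x_1 = -2.600000 - (-2.176000)/16.280000 = -2.466339
Iteration 2:
  f(-2.466339) = -0.136961
  f'(-2.466339) = 14.248485
  x_2 = -2.466339 - (-0.136961)/14.248485 = -2.456727
Iteration 3:
  f(-2.456727) = -0.000683
  f'(-2.456727) = 14.106519
  x_3 = -2.456727 - (-0.000683)/14.106519 = -2.456678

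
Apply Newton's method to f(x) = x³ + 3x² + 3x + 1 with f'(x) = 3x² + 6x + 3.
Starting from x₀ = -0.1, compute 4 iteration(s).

f(x) = x³ + 3x² + 3x + 1
f'(x) = 3x² + 6x + 3
x₀ = -0.1

Newton-Raphson formula: x_{n+1} = x_n - f(x_n)/f'(x_n)

Iteration 1:
  f(-0.100000) = 0.729000
  f'(-0.100000) = 2.430000
  x_1 = -0.100000 - 0.729000/2.430000 = -0.400000
Iteration 2:
  f(-0.400000) = 0.216000
  f'(-0.400000) = 1.080000
  x_2 = -0.400000 - 0.216000/1.080000 = -0.600000
Iteration 3:
  f(-0.600000) = 0.064000
  f'(-0.600000) = 0.480000
  x_3 = -0.600000 - 0.064000/0.480000 = -0.733333
Iteration 4:
  f(-0.733333) = 0.018963
  f'(-0.733333) = 0.213333
  x_4 = -0.733333 - 0.018963/0.213333 = -0.822222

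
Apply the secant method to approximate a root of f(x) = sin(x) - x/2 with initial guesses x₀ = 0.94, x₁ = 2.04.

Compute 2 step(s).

f(x) = sin(x) - x/2
x₀ = 0.94, x₁ = 2.04

Secant formula: x_{n+1} = x_n - f(x_n)(x_n - x_{n-1})/(f(x_n) - f(x_{n-1}))

Iteration 1:
  f(0.940000) = 0.337558
  f(2.040000) = -0.128071
  x_2 = 2.040000 - (-0.128071)×(2.040000 - 0.940000)/(-0.128071 - 0.337558)
       = 1.737445
Iteration 2:
  f(2.040000) = -0.128071
  f(1.737445) = 0.117424
  x_3 = 1.737445 - 0.117424×(1.737445 - 2.040000)/(0.117424 - (-0.128071))
       = 1.882161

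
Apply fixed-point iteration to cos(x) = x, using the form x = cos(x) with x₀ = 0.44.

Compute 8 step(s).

Equation: cos(x) = x
Fixed-point form: x = cos(x)
x₀ = 0.44

x_1 = g(0.440000) = 0.904752
x_2 = g(0.904752) = 0.617881
x_3 = g(0.617881) = 0.815108
x_4 = g(0.815108) = 0.685790
x_5 = g(0.685790) = 0.773919
x_6 = g(0.773919) = 0.715177
x_7 = g(0.715177) = 0.754977
x_8 = g(0.754977) = 0.728287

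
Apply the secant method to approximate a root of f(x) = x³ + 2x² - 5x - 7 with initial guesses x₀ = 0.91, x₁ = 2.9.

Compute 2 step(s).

f(x) = x³ + 2x² - 5x - 7
x₀ = 0.91, x₁ = 2.9

Secant formula: x_{n+1} = x_n - f(x_n)(x_n - x_{n-1})/(f(x_n) - f(x_{n-1}))

Iteration 1:
  f(0.910000) = -9.140229
  f(2.900000) = 19.709000
  x_2 = 2.900000 - 19.709000×(2.900000 - 0.910000)/(19.709000 - (-9.140229))
       = 1.540487
Iteration 2:
  f(2.900000) = 19.709000
  f(1.540487) = -6.300507
  x_3 = 1.540487 - (-6.300507)×(1.540487 - 2.900000)/(-6.300507 - 19.709000)
       = 1.869813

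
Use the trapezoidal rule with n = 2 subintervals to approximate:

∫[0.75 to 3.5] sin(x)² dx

f(x) = sin(x)²
a = 0.75, b = 3.5, n = 2
h = (b - a)/n = 1.375000

Trapezoidal rule: (h/2)[f(x₀) + 2f(x₁) + 2f(x₂) + ... + f(xₙ)]

x_0 = 0.7500, f(x_0) = 0.464631, coefficient = 1
x_1 = 2.1250, f(x_1) = 0.723044, coefficient = 2
x_2 = 3.5000, f(x_2) = 0.123049, coefficient = 1

I ≈ (1.375000/2) × 2.033768 = 1.398215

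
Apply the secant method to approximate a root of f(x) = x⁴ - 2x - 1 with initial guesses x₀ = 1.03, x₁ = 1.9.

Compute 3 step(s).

f(x) = x⁴ - 2x - 1
x₀ = 1.03, x₁ = 1.9

Secant formula: x_{n+1} = x_n - f(x_n)(x_n - x_{n-1})/(f(x_n) - f(x_{n-1}))

Iteration 1:
  f(1.030000) = -1.934491
  f(1.900000) = 8.232100
  x_2 = 1.900000 - 8.232100×(1.900000 - 1.030000)/(8.232100 - (-1.934491))
       = 1.195543
Iteration 2:
  f(1.900000) = 8.232100
  f(1.195543) = -1.348122
  x_3 = 1.195543 - (-1.348122)×(1.195543 - 1.900000)/(-1.348122 - 8.232100)
       = 1.294674
Iteration 3:
  f(1.195543) = -1.348122
  f(1.294674) = -0.779769
  x_4 = 1.294674 - (-0.779769)×(1.294674 - 1.195543)/(-0.779769 - (-1.348122))
       = 1.430679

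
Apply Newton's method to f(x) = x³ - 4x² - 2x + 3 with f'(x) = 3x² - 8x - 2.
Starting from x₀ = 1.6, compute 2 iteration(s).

f(x) = x³ - 4x² - 2x + 3
f'(x) = 3x² - 8x - 2
x₀ = 1.6

Newton-Raphson formula: x_{n+1} = x_n - f(x_n)/f'(x_n)

Iteration 1:
  f(1.600000) = -6.344000
  f'(1.600000) = -7.120000
  x_1 = 1.600000 - (-6.344000)/(-7.120000) = 0.708989
Iteration 2:
  f(0.708989) = -0.072254
  f'(0.708989) = -6.163915
  x_2 = 0.708989 - (-0.072254)/(-6.163915) = 0.697267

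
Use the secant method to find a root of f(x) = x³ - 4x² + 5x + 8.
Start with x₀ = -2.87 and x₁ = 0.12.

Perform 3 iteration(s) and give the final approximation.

f(x) = x³ - 4x² + 5x + 8
x₀ = -2.87, x₁ = 0.12

Secant formula: x_{n+1} = x_n - f(x_n)(x_n - x_{n-1})/(f(x_n) - f(x_{n-1}))

Iteration 1:
  f(-2.870000) = -62.937503
  f(0.120000) = 8.544128
  x_2 = 0.120000 - 8.544128×(0.120000 - (-2.870000))/(8.544128 - (-62.937503))
       = -0.237392
Iteration 2:
  f(0.120000) = 8.544128
  f(-0.237392) = 6.574244
  x_3 = -0.237392 - 6.574244×(-0.237392 - 0.120000)/(6.574244 - 8.544128)
       = -1.430142
Iteration 3:
  f(-0.237392) = 6.574244
  f(-1.430142) = -10.257019
  x_4 = -1.430142 - (-10.257019)×(-1.430142 - (-0.237392))/(-10.257019 - 6.574244)
       = -0.703277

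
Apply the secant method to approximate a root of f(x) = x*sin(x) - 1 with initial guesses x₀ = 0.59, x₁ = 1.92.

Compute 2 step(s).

f(x) = x*sin(x) - 1
x₀ = 0.59, x₁ = 1.92

Secant formula: x_{n+1} = x_n - f(x_n)(x_n - x_{n-1})/(f(x_n) - f(x_{n-1}))

Iteration 1:
  f(0.590000) = -0.671747
  f(1.920000) = 0.804119
  x_2 = 1.920000 - 0.804119×(1.920000 - 0.590000)/(0.804119 - (-0.671747))
       = 1.195355
Iteration 2:
  f(1.920000) = 0.804119
  f(1.195355) = 0.112094
  x_3 = 1.195355 - 0.112094×(1.195355 - 1.920000)/(0.112094 - 0.804119)
       = 1.077978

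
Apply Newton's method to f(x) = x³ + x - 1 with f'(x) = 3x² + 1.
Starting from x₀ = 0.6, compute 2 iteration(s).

f(x) = x³ + x - 1
f'(x) = 3x² + 1
x₀ = 0.6

Newton-Raphson formula: x_{n+1} = x_n - f(x_n)/f'(x_n)

Iteration 1:
  f(0.600000) = -0.184000
  f'(0.600000) = 2.080000
  x_1 = 0.600000 - (-0.184000)/2.080000 = 0.688462
Iteration 2:
  f(0.688462) = 0.014778
  f'(0.688462) = 2.421938
  x_2 = 0.688462 - 0.014778/2.421938 = 0.682360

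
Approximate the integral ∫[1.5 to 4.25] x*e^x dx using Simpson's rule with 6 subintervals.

f(x) = x*e^x
a = 1.5, b = 4.25, n = 6
h = (b - a)/n = 0.458333

Simpson's rule: (h/3)[f(x₀) + 4f(x₁) + 2f(x₂) + ... + f(xₙ)]

x_0 = 1.5000, f(x_0) = 6.722534, coefficient = 1
x_1 = 1.9583, f(x_1) = 13.879697, coefficient = 4
x_2 = 2.4167, f(x_2) = 27.087053, coefficient = 2
x_3 = 2.8750, f(x_3) = 50.960594, coefficient = 4
x_4 = 3.3333, f(x_4) = 93.438750, coefficient = 2
x_5 = 3.7917, f(x_5) = 168.085427, coefficient = 4
x_6 = 4.2500, f(x_6) = 297.948002, coefficient = 1

I ≈ (0.458333/3) × 1477.425012 = 225.717710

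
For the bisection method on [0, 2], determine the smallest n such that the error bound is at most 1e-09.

We need (b-a)/2^n ≤ 1e-09
(2 - 0)/2^n ≤ 1e-09
2/2^n ≤ 1e-09
2^n ≥ 2000000000
n ≥ log₂(2000000000) = 30.90
n ≥ 31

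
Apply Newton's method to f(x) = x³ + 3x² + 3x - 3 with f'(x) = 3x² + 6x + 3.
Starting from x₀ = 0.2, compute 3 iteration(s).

f(x) = x³ + 3x² + 3x - 3
f'(x) = 3x² + 6x + 3
x₀ = 0.2

Newton-Raphson formula: x_{n+1} = x_n - f(x_n)/f'(x_n)

Iteration 1:
  f(0.200000) = -2.272000
  f'(0.200000) = 4.320000
  x_1 = 0.200000 - (-2.272000)/4.320000 = 0.725926
Iteration 2:
  f(0.725926) = 1.141223
  f'(0.725926) = 8.936461
  x_2 = 0.725926 - 1.141223/8.936461 = 0.598222
Iteration 3:
  f(0.598222) = 0.082358
  f'(0.598222) = 7.662938
  x_3 = 0.598222 - 0.082358/7.662938 = 0.587474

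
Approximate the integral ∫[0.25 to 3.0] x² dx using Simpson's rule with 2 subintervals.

f(x) = x²
a = 0.25, b = 3.0, n = 2
h = (b - a)/n = 1.375000

Simpson's rule: (h/3)[f(x₀) + 4f(x₁) + 2f(x₂) + ... + f(xₙ)]

x_0 = 0.2500, f(x_0) = 0.062500, coefficient = 1
x_1 = 1.6250, f(x_1) = 2.640625, coefficient = 4
x_2 = 3.0000, f(x_2) = 9.000000, coefficient = 1

I ≈ (1.375000/3) × 19.625000 = 8.994792
Exact value: 8.994792
Error: 0.000000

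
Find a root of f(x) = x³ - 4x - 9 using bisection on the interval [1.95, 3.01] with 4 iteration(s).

f(x) = x³ - 4x - 9
Initial interval: [1.95, 3.01]

Iteration 1:
  c_1 = (1.950000 + 3.010000)/2 = 2.480000
  f(c_1) = f(2.480000) = -3.667008
  f(a) × f(c) ≥ 0, new interval: [2.480000, 3.010000]
Iteration 2:
  c_2 = (2.480000 + 3.010000)/2 = 2.745000
  f(c_2) = f(2.745000) = 0.703644
  f(a) × f(c) < 0, new interval: [2.480000, 2.745000]
Iteration 3:
  c_3 = (2.480000 + 2.745000)/2 = 2.612500
  f(c_3) = f(2.612500) = -1.619279
  f(a) × f(c) ≥ 0, new interval: [2.612500, 2.745000]
Iteration 4:
  c_4 = (2.612500 + 2.745000)/2 = 2.678750
  f(c_4) = f(2.678750) = -0.493089
  f(a) × f(c) ≥ 0, new interval: [2.678750, 2.745000]

After 4 iteration(s), the approximation is c_4 = 2.678750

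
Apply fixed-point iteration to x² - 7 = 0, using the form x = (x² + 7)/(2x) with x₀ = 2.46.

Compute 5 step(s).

Equation: x² - 7 = 0
Fixed-point form: x = (x² + 7)/(2x)
x₀ = 2.46

x_1 = g(2.460000) = 2.652764
x_2 = g(2.652764) = 2.645761
x_3 = g(2.645761) = 2.645751
x_4 = g(2.645751) = 2.645751
x_5 = g(2.645751) = 2.645751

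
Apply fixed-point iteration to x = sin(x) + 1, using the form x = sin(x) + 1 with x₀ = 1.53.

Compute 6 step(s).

Equation: x = sin(x) + 1
Fixed-point form: x = sin(x) + 1
x₀ = 1.53

x_1 = g(1.530000) = 1.999168
x_2 = g(1.999168) = 1.909643
x_3 = g(1.909643) = 1.943139
x_4 = g(1.943139) = 1.931478
x_5 = g(1.931478) = 1.935657
x_6 = g(1.935657) = 1.934174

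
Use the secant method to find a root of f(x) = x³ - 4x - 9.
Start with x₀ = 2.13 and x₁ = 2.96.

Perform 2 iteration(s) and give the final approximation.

f(x) = x³ - 4x - 9
x₀ = 2.13, x₁ = 2.96

Secant formula: x_{n+1} = x_n - f(x_n)(x_n - x_{n-1})/(f(x_n) - f(x_{n-1}))

Iteration 1:
  f(2.130000) = -7.856403
  f(2.960000) = 5.094336
  x_2 = 2.960000 - 5.094336×(2.960000 - 2.130000)/(5.094336 - (-7.856403))
       = 2.633509
Iteration 2:
  f(2.960000) = 5.094336
  f(2.633509) = -1.269677
  x_3 = 2.633509 - (-1.269677)×(2.633509 - 2.960000)/(-1.269677 - 5.094336)
       = 2.698647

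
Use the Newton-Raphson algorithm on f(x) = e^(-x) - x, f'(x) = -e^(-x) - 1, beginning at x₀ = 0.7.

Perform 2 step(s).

f(x) = e^(-x) - x
f'(x) = -e^(-x) - 1
x₀ = 0.7

Newton-Raphson formula: x_{n+1} = x_n - f(x_n)/f'(x_n)

Iteration 1:
  f(0.700000) = -0.203415
  f'(0.700000) = -1.496585
  x_1 = 0.700000 - (-0.203415)/(-1.496585) = 0.564081
Iteration 2:
  f(0.564081) = 0.004802
  f'(0.564081) = -1.568883
  x_2 = 0.564081 - 0.004802/(-1.568883) = 0.567142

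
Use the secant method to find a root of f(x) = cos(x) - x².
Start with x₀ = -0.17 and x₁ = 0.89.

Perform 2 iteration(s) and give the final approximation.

f(x) = cos(x) - x²
x₀ = -0.17, x₁ = 0.89

Secant formula: x_{n+1} = x_n - f(x_n)(x_n - x_{n-1})/(f(x_n) - f(x_{n-1}))

Iteration 1:
  f(-0.170000) = 0.956685
  f(0.890000) = -0.162688
  x_2 = 0.890000 - (-0.162688)×(0.890000 - (-0.170000))/(-0.162688 - 0.956685)
       = 0.735941
Iteration 2:
  f(0.890000) = -0.162688
  f(0.735941) = 0.199590
  x_3 = 0.735941 - 0.199590×(0.735941 - 0.890000)/(0.199590 - (-0.162688))
       = 0.820817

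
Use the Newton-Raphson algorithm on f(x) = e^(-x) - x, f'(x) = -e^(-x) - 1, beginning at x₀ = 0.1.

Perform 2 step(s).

f(x) = e^(-x) - x
f'(x) = -e^(-x) - 1
x₀ = 0.1

Newton-Raphson formula: x_{n+1} = x_n - f(x_n)/f'(x_n)

Iteration 1:
  f(0.100000) = 0.804837
  f'(0.100000) = -1.904837
  x_1 = 0.100000 - 0.804837/(-1.904837) = 0.522523
Iteration 2:
  f(0.522523) = 0.070500
  f'(0.522523) = -1.593023
  x_2 = 0.522523 - 0.070500/(-1.593023) = 0.566778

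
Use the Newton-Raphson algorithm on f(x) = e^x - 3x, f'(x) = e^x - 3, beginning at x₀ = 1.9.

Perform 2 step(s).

f(x) = e^x - 3x
f'(x) = e^x - 3
x₀ = 1.9

Newton-Raphson formula: x_{n+1} = x_n - f(x_n)/f'(x_n)

Iteration 1:
  f(1.900000) = 0.985894
  f'(1.900000) = 3.685894
  x_1 = 1.900000 - 0.985894/3.685894 = 1.632522
Iteration 2:
  f(1.632522) = 0.219198
  f'(1.632522) = 2.116765
  x_2 = 1.632522 - 0.219198/2.116765 = 1.528969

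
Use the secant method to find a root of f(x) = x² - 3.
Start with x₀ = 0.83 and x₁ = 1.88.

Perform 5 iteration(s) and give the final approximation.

f(x) = x² - 3
x₀ = 0.83, x₁ = 1.88

Secant formula: x_{n+1} = x_n - f(x_n)(x_n - x_{n-1})/(f(x_n) - f(x_{n-1}))

Iteration 1:
  f(0.830000) = -2.311100
  f(1.880000) = 0.534400
  x_2 = 1.880000 - 0.534400×(1.880000 - 0.830000)/(0.534400 - (-2.311100))
       = 1.682804
Iteration 2:
  f(1.880000) = 0.534400
  f(1.682804) = -0.168169
  x_3 = 1.682804 - (-0.168169)×(1.682804 - 1.880000)/(-0.168169 - 0.534400)
       = 1.730006
Iteration 3:
  f(1.682804) = -0.168169
  f(1.730006) = -0.007080
  x_4 = 1.730006 - (-0.007080)×(1.730006 - 1.682804)/(-0.007080 - (-0.168169))
       = 1.732080
Iteration 4:
  f(1.730006) = -0.007080
  f(1.732080) = 0.000102
  x_5 = 1.732080 - 0.000102×(1.732080 - 1.730006)/(0.000102 - (-0.007080))
       = 1.732051
Iteration 5:
  f(1.732080) = 0.000102
  f(1.732051) = 0.000000
  x_6 = 1.732051 - 0.000000×(1.732051 - 1.732080)/(0.000000 - 0.000102)
       = 1.732051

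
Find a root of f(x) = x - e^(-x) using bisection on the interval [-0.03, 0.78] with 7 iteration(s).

f(x) = x - e^(-x)
Initial interval: [-0.03, 0.78]

Iteration 1:
  c_1 = (-0.030000 + 0.780000)/2 = 0.375000
  f(c_1) = f(0.375000) = -0.312289
  f(a) × f(c) ≥ 0, new interval: [0.375000, 0.780000]
Iteration 2:
  c_2 = (0.375000 + 0.780000)/2 = 0.577500
  f(c_2) = f(0.577500) = 0.016200
  f(a) × f(c) < 0, new interval: [0.375000, 0.577500]
Iteration 3:
  c_3 = (0.375000 + 0.577500)/2 = 0.476250
  f(c_3) = f(0.476250) = -0.144858
  f(a) × f(c) ≥ 0, new interval: [0.476250, 0.577500]
Iteration 4:
  c_4 = (0.476250 + 0.577500)/2 = 0.526875
  f(c_4) = f(0.526875) = -0.063572
  f(a) × f(c) ≥ 0, new interval: [0.526875, 0.577500]
Iteration 5:
  c_5 = (0.526875 + 0.577500)/2 = 0.552188
  f(c_5) = f(0.552188) = -0.023502
  f(a) × f(c) ≥ 0, new interval: [0.552188, 0.577500]
Iteration 6:
  c_6 = (0.552188 + 0.577500)/2 = 0.564844
  f(c_6) = f(0.564844) = -0.003605
  f(a) × f(c) ≥ 0, new interval: [0.564844, 0.577500]
Iteration 7:
  c_7 = (0.564844 + 0.577500)/2 = 0.571172
  f(c_7) = f(0.571172) = 0.006309
  f(a) × f(c) < 0, new interval: [0.564844, 0.571172]

After 7 iteration(s), the approximation is c_7 = 0.571172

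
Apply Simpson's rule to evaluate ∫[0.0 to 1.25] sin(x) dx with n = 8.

f(x) = sin(x)
a = 0.0, b = 1.25, n = 8
h = (b - a)/n = 0.156250

Simpson's rule: (h/3)[f(x₀) + 4f(x₁) + 2f(x₂) + ... + f(xₙ)]

x_0 = 0.0000, f(x_0) = 0.000000, coefficient = 1
x_1 = 0.1562, f(x_1) = 0.155615, coefficient = 4
x_2 = 0.3125, f(x_2) = 0.307439, coefficient = 2
x_3 = 0.4688, f(x_3) = 0.451771, coefficient = 4
x_4 = 0.6250, f(x_4) = 0.585097, coefficient = 2
x_5 = 0.7812, f(x_5) = 0.704168, coefficient = 4
x_6 = 0.9375, f(x_6) = 0.806081, coefficient = 2
x_7 = 1.0938, f(x_7) = 0.888355, coefficient = 4
x_8 = 1.2500, f(x_8) = 0.948985, coefficient = 1

I ≈ (0.156250/3) × 13.145854 = 0.684680
Exact value: 0.684678
Error: 0.000002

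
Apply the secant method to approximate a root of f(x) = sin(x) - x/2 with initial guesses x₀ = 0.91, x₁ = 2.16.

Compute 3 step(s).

f(x) = sin(x) - x/2
x₀ = 0.91, x₁ = 2.16

Secant formula: x_{n+1} = x_n - f(x_n)(x_n - x_{n-1})/(f(x_n) - f(x_{n-1}))

Iteration 1:
  f(0.910000) = 0.334504
  f(2.160000) = -0.248617
  x_2 = 2.160000 - (-0.248617)×(2.160000 - 0.910000)/(-0.248617 - 0.334504)
       = 1.627056
Iteration 2:
  f(2.160000) = -0.248617
  f(1.627056) = 0.184890
  x_3 = 1.627056 - 0.184890×(1.627056 - 2.160000)/(0.184890 - (-0.248617))
       = 1.854356
Iteration 3:
  f(1.627056) = 0.184890
  f(1.854356) = 0.032888
  x_4 = 1.854356 - 0.032888×(1.854356 - 1.627056)/(0.032888 - 0.184890)
       = 1.903535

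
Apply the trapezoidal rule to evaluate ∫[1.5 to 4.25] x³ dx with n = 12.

f(x) = x³
a = 1.5, b = 4.25, n = 12
h = (b - a)/n = 0.229167

Trapezoidal rule: (h/2)[f(x₀) + 2f(x₁) + 2f(x₂) + ... + f(xₙ)]

x_0 = 1.5000, f(x_0) = 3.375000, coefficient = 1
x_1 = 1.7292, f(x_1) = 5.170238, coefficient = 2
x_2 = 1.9583, f(x_2) = 7.510344, coefficient = 2
x_3 = 2.1875, f(x_3) = 10.467529, coefficient = 2
x_4 = 2.4167, f(x_4) = 14.114005, coefficient = 2
x_5 = 2.6458, f(x_5) = 18.521982, coefficient = 2
x_6 = 2.8750, f(x_6) = 23.763672, coefficient = 2
x_7 = 3.1042, f(x_7) = 29.911287, coefficient = 2
x_8 = 3.3333, f(x_8) = 37.037037, coefficient = 2
x_9 = 3.5625, f(x_9) = 45.213135, coefficient = 2
x_10 = 3.7917, f(x_10) = 54.511791, coefficient = 2
x_11 = 4.0208, f(x_11) = 65.005217, coefficient = 2
x_12 = 4.2500, f(x_12) = 76.765625, coefficient = 1

I ≈ (0.229167/2) × 702.593099 = 80.505459
Exact value: 80.297852
Error: 0.207608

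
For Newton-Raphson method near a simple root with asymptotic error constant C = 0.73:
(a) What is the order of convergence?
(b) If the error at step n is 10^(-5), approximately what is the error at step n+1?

(a) Newton-Raphson has quadratic (order 2) convergence near simple roots.
    This means |e_{n+1}| ≈ C|e_n|².

(b) With |e_n| = 10^(-5) and C = 0.73:
    |e_{n+1}| ≈ 0.73 × (10^(-5))² = 0.73 × 10^(-10)

(a) 2 (quadratic); (b) |e_{n+1}| ≈ 7.300e-11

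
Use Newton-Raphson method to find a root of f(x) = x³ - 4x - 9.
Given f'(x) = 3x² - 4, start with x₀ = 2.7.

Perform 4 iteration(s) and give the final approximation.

f(x) = x³ - 4x - 9
f'(x) = 3x² - 4
x₀ = 2.7

Newton-Raphson formula: x_{n+1} = x_n - f(x_n)/f'(x_n)

Iteration 1:
  f(2.700000) = -0.117000
  f'(2.700000) = 17.870000
  x_1 = 2.700000 - (-0.117000)/17.870000 = 2.706547
Iteration 2:
  f(2.706547) = 0.000348
  f'(2.706547) = 17.976195
  x_2 = 2.706547 - 0.000348/17.976195 = 2.706528
Iteration 3:
  f(2.706528) = 0.000000
  f'(2.706528) = 17.975881
  x_3 = 2.706528 - 0.000000/17.975881 = 2.706528
Iteration 4:
  f(2.706528) = 0.000000
  f'(2.706528) = 17.975881
  x_4 = 2.706528 - 0.000000/17.975881 = 2.706528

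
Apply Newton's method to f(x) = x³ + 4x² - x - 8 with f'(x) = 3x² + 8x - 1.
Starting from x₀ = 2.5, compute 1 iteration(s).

f(x) = x³ + 4x² - x - 8
f'(x) = 3x² + 8x - 1
x₀ = 2.5

Newton-Raphson formula: x_{n+1} = x_n - f(x_n)/f'(x_n)

Iteration 1:
  f(2.500000) = 30.125000
  f'(2.500000) = 37.750000
  x_1 = 2.500000 - 30.125000/37.750000 = 1.701987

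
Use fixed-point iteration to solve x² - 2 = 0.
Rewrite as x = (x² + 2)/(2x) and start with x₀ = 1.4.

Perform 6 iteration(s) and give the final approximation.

Equation: x² - 2 = 0
Fixed-point form: x = (x² + 2)/(2x)
x₀ = 1.4

x_1 = g(1.400000) = 1.414286
x_2 = g(1.414286) = 1.414214
x_3 = g(1.414214) = 1.414214
x_4 = g(1.414214) = 1.414214
x_5 = g(1.414214) = 1.414214
x_6 = g(1.414214) = 1.414214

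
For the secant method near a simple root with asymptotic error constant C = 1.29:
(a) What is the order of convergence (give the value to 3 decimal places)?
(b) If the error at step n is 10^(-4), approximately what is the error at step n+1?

(a) Secant method has superlinear convergence with order φ = (1+√5)/2 ≈ 1.618.
    This means |e_{n+1}| ≈ C|e_n|^1.618.

(b) With |e_n| = 10^(-4) and C = 1.29:
    |e_{n+1}| ≈ 1.29 × (10^(-4))^1.618 = 1.29 × 10^(-6.47)

(a) ≈ 1.618 (golden ratio); (b) |e_{n+1}| ≈ 4.350e-07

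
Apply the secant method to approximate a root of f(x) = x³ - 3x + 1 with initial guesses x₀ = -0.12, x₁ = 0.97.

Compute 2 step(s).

f(x) = x³ - 3x + 1
x₀ = -0.12, x₁ = 0.97

Secant formula: x_{n+1} = x_n - f(x_n)(x_n - x_{n-1})/(f(x_n) - f(x_{n-1}))

Iteration 1:
  f(-0.120000) = 1.358272
  f(0.970000) = -0.997327
  x_2 = 0.970000 - (-0.997327)×(0.970000 - (-0.120000))/(-0.997327 - 1.358272)
       = 0.508510
Iteration 2:
  f(0.970000) = -0.997327
  f(0.508510) = -0.394037
  x_3 = 0.508510 - (-0.394037)×(0.508510 - 0.970000)/(-0.394037 - (-0.997327))
       = 0.207088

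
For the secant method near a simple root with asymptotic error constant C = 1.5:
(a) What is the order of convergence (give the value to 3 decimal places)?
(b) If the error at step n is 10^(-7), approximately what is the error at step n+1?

(a) Secant method has superlinear convergence with order φ = (1+√5)/2 ≈ 1.618.
    This means |e_{n+1}| ≈ C|e_n|^1.618.

(b) With |e_n| = 10^(-7) and C = 1.5:
    |e_{n+1}| ≈ 1.5 × (10^(-7))^1.618 = 1.5 × 10^(-11.33)

(a) ≈ 1.618 (golden ratio); (b) |e_{n+1}| ≈ 7.077e-12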